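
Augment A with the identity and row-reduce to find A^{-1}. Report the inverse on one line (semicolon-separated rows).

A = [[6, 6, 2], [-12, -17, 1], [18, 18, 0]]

Gauss-Jordan on [A | I]:
R1 <- (1/6)*R1:  [   1    1  1/3  |  1/6    0    0 ]
R2 <- R2 - (-12)*R1:  [  0  -5   5  |   2   1   0 ]
R3 <- R3 - (18)*R1:  [  0   0  -6  |  -3   0   1 ]
R2 <- (1/-5)*R2:  [    0     1    -1  |  -2/5  -1/5     0 ]
R1 <- R1 - (1)*R2:  [     1      0    4/3  |  17/30    1/5      0 ]
R3 <- (1/-6)*R3:  [    0     0     1  |   1/2     0  -1/6 ]
R1 <- R1 - (4/3)*R3:  [     1      0      0  |  -1/10    1/5    2/9 ]
R2 <- R2 - (-1)*R3:  [    0     1     0  |  1/10  -1/5  -1/6 ]
Right block of [I | A^{-1}] is the inverse:
[ -1/10   1/5   2/9 ]
[  1/10  -1/5  -1/6 ]
[   1/2     0  -1/6 ]

inverse = [-1/10 1/5 2/9; 1/10 -1/5 -1/6; 1/2 0 -1/6]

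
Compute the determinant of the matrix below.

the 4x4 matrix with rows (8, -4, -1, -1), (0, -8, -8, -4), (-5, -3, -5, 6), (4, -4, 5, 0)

Forward elimination:
R3 <- R3 - (-5/8)*R1:  [     0  -11/2  -45/8   43/8 ]
R4 <- R4 - (1/2)*R1:  [    0    -2  11/2   1/2 ]
R3 <- R3 - (11/16)*R2:  [    0     0  -1/8  65/8 ]
R4 <- R4 - (1/4)*R2:  [    0     0  15/2   3/2 ]
R4 <- R4 - (-60)*R3:  [   0    0    0  489 ]
Upper-triangular form:
[ 8  -4    -1    -1 ]
[ 0  -8    -8    -4 ]
[ 0   0  -1/8  65/8 ]
[ 0   0     0   489 ]
det(A) = (-1)^0 * (8) * (-8) * (-1/8) * (489) = 3912  (0 row swaps -> sign +1)

det(A) = 3912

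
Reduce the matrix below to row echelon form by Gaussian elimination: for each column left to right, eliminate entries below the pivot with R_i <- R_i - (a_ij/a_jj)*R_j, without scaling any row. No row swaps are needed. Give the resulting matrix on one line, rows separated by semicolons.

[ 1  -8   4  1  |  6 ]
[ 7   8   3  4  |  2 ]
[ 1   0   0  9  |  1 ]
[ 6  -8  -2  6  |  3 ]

Forward elimination:
R2 <- R2 - (7)*R1:  [   0   64  -25   -3  -40 ]
R3 <- R3 - (1)*R1:  [  0   8  -4   8  -5 ]
R4 <- R4 - (6)*R1:  [   0   40  -26    0  -33 ]
R3 <- R3 - (1/8)*R2:  [    0     0  -7/8  67/8     0 ]
R4 <- R4 - (5/8)*R2:  [     0      0  -83/8   15/8     -8 ]
R4 <- R4 - (83/7)*R3:  [      0       0       0  -682/7      -8 ]
Row echelon form:
[ 1  -8     4       1  |    6 ]
[ 0  64   -25      -3  |  -40 ]
[ 0   0  -7/8    67/8  |    0 ]
[ 0   0     0  -682/7  |   -8 ]

REF = [1 -8 4 1 6; 0 64 -25 -3 -40; 0 0 -7/8 67/8 0; 0 0 0 -682/7 -8]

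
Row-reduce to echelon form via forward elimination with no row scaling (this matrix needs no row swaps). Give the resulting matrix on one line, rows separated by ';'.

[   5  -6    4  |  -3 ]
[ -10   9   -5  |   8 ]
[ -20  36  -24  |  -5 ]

REF = [5 -6 4 -3; 0 -3 3 2; 0 0 4 -9]

Forward elimination:
R2 <- R2 - (-2)*R1:  [  0  -3   3   2 ]
R3 <- R3 - (-4)*R1:  [   0   12   -8  -17 ]
R3 <- R3 - (-4)*R2:  [  0   0   4  -9 ]
Row echelon form:
[ 5  -6  4  |  -3 ]
[ 0  -3  3  |   2 ]
[ 0   0  4  |  -9 ]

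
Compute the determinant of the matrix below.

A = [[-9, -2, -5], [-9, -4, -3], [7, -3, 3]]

det(A) = -98

Forward elimination:
R2 <- R2 - (1)*R1:  [  0  -2   2 ]
R3 <- R3 - (-7/9)*R1:  [     0  -41/9   -8/9 ]
R3 <- R3 - (41/18)*R2:  [     0      0  -49/9 ]
Upper-triangular form:
[ -9  -2     -5 ]
[  0  -2      2 ]
[  0   0  -49/9 ]
det(A) = (-1)^0 * (-9) * (-2) * (-49/9) = -98  (0 row swaps -> sign +1)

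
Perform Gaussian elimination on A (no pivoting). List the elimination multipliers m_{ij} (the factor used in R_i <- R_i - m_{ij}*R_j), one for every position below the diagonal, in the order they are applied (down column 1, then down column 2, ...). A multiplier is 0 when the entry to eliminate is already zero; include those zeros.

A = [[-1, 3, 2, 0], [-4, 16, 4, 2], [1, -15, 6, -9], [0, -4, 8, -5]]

multipliers: 4, -1, 0, -3, -1, -1

Forward elimination:
R2 <- R2 - (4)*R1:  [  0   4  -4   2 ]
R3 <- R3 - (-1)*R1:  [   0  -12    8   -9 ]
R4: entry in column 1 is already 0 -> m_{41} = 0 (no row operation needed)
R3 <- R3 - (-3)*R2:  [  0   0  -4  -3 ]
R4 <- R4 - (-1)*R2:  [  0   0   4  -3 ]
R4 <- R4 - (-1)*R3:  [  0   0   0  -6 ]
Multipliers (in order of application): m_{21} = 4, m_{31} = -1, m_{41} = 0, m_{32} = -3, m_{42} = -1, m_{43} = -1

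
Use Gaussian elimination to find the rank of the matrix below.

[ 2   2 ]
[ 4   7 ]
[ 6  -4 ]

rank(A) = 2

Row reduction:
R2 <- R2 - (2)*R1:  [ 0  3 ]
R3 <- R3 - (3)*R1:  [   0  -10 ]
R3 <- R3 - (-10/3)*R2:  [ 0  0 ]
Row echelon form:
[ 2  2 ]
[ 0  3 ]
[ 0  0 ]
Nonzero rows / pivot columns: 2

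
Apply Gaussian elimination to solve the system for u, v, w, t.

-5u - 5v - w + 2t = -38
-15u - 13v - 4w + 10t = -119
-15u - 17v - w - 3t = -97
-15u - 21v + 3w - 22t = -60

Forward elimination on [A|b]:
R2 <- R2 - (3)*R1:  [  0   2  -1   4  -5 ]
R3 <- R3 - (3)*R1:  [  0  -2   2  -9  17 ]
R4 <- R4 - (3)*R1:  [   0   -6    6  -28   54 ]
R3 <- R3 - (-1)*R2:  [  0   0   1  -5  12 ]
R4 <- R4 - (-3)*R2:  [   0    0    3  -16   39 ]
R4 <- R4 - (3)*R3:  [  0   0   0  -1   3 ]
Row echelon form:
[ -5  -5  -1   2  |  -38 ]
[  0   2  -1   4  |   -5 ]
[  0   0   1  -5  |   12 ]
[  0   0   0  -1  |    3 ]
Back-substitution:
t = (3) / -1 = -3
w = (12 - (-5)*(-3)) / 1 = -3
v = (-5 - (-1)*(-3) - (4)*(-3)) / 2 = 2
u = (-38 - (-5)*(2) - (-1)*(-3) - (2)*(-3)) / -5 = 5

(5, 2, -3, -3)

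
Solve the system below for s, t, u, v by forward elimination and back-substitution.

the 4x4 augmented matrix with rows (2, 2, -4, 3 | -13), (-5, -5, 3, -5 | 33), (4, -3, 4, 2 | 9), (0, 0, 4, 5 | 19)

(-4, -5, 1, 3)

Forward elimination on [A|b]:
R2 <- R2 - (-5/2)*R1:  [   0    0   -7  5/2  1/2 ]
R3 <- R3 - (2)*R1:  [  0  -7  12  -4  35 ]
R2 <-> R3   (pivot in column 2 was zero)
[ 2   2  -4    3  -13 ]
[ 0  -7  12   -4   35 ]
[ 0   0  -7  5/2  1/2 ]
[ 0   0   4    5   19 ]
R4 <- R4 - (-4/7)*R3:  [     0      0      0   45/7  135/7 ]
Row echelon form:
[ 2   2  -4     3  |    -13 ]
[ 0  -7  12    -4  |     35 ]
[ 0   0  -7   5/2  |    1/2 ]
[ 0   0   0  45/7  |  135/7 ]
Back-substitution:
v = (135/7) / (45/7) = 3
u = (1/2 - (5/2)*(3)) / -7 = 1
t = (35 - (12)*(1) - (-4)*(3)) / -7 = -5
s = (-13 - (2)*(-5) - (-4)*(1) - (3)*(3)) / 2 = -4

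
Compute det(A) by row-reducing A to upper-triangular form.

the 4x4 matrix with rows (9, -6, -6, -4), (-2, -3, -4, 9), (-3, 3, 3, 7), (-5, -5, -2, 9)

Forward elimination:
R2 <- R2 - (-2/9)*R1:  [     0  -13/3  -16/3   73/9 ]
R3 <- R3 - (-1/3)*R1:  [    0     1     1  17/3 ]
R4 <- R4 - (-5/9)*R1:  [     0  -25/3  -16/3   61/9 ]
R3 <- R3 - (-3/13)*R2:  [     0      0  -3/13  98/13 ]
R4 <- R4 - (25/13)*R2:  [       0        0    64/13  -344/39 ]
R4 <- R4 - (-64/3)*R3:  [   0    0    0  152 ]
Upper-triangular form:
[ 9     -6     -6     -4 ]
[ 0  -13/3  -16/3   73/9 ]
[ 0      0  -3/13  98/13 ]
[ 0      0      0    152 ]
det(A) = (-1)^0 * (9) * (-13/3) * (-3/13) * (152) = 1368  (0 row swaps -> sign +1)

det(A) = 1368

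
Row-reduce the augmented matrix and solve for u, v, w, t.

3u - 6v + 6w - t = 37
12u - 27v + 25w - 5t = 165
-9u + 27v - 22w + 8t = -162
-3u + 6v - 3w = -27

(-5, -5, 4, 2)

Forward elimination on [A|b]:
R2 <- R2 - (4)*R1:  [  0  -3   1  -1  17 ]
R3 <- R3 - (-3)*R1:  [   0    9   -4    5  -51 ]
R4 <- R4 - (-1)*R1:  [  0   0   3  -1  10 ]
R3 <- R3 - (-3)*R2:  [  0   0  -1   2   0 ]
R4 <- R4 - (-3)*R3:  [  0   0   0   5  10 ]
Row echelon form:
[ 3  -6   6  -1  |  37 ]
[ 0  -3   1  -1  |  17 ]
[ 0   0  -1   2  |   0 ]
[ 0   0   0   5  |  10 ]
Back-substitution:
t = (10) / 5 = 2
w = (0 - (2)*(2)) / -1 = 4
v = (17 - (1)*(4) - (-1)*(2)) / -3 = -5
u = (37 - (-6)*(-5) - (6)*(4) - (-1)*(2)) / 3 = -5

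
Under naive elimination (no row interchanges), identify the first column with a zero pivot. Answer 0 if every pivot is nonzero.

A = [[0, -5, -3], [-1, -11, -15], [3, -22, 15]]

Naive forward elimination:
Pivot entry (1,1) is zero but row 2 has -1 in column 1 -> naive elimination stops; a row interchange (e.g. R1 <-> R2) would be required here.

first zero-pivot column = 1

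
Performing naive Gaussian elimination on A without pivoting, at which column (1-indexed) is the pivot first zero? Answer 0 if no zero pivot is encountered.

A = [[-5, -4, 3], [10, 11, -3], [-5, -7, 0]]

first zero-pivot column = 3

Naive forward elimination:
R2 <- R2 - (-2)*R1:  [ 0  3  3 ]
R3 <- R3 - (1)*R1:  [  0  -3  -3 ]
R3 <- R3 - (-1)*R2:  [ 0  0  0 ]
Matrix at this point:
[ -5  -4  3 ]
[  0   3  3 ]
[  0   0  0 ]
Pivot entry (3,3) in the last row is zero and there are no rows below to swap with -> zero pivot in column 3 (A is singular).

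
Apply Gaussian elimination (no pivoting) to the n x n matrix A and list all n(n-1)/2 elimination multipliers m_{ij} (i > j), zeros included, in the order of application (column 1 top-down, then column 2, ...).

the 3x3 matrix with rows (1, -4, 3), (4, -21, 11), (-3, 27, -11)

multipliers: 4, -3, -3

Forward elimination:
R2 <- R2 - (4)*R1:  [  0  -5  -1 ]
R3 <- R3 - (-3)*R1:  [  0  15  -2 ]
R3 <- R3 - (-3)*R2:  [  0   0  -5 ]
Multipliers (in order of application): m_{21} = 4, m_{31} = -3, m_{32} = -3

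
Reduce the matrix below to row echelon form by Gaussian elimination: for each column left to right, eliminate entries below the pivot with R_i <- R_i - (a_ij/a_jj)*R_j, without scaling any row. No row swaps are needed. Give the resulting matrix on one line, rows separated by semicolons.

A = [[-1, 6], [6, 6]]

REF = [-1 6; 0 42]

Forward elimination:
R2 <- R2 - (-6)*R1:  [  0  42 ]
Row echelon form:
[ -1   6 ]
[  0  42 ]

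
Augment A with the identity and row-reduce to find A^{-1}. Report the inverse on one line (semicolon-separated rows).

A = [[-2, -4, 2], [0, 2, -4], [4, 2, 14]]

inverse = [-3/2 -5/2 -1/2; 2/3 3/2 1/3; 1/3 1/2 1/6]

Gauss-Jordan on [A | I]:
R1 <- (1/-2)*R1:  [    1     2    -1  |  -1/2     0     0 ]
R3 <- R3 - (4)*R1:  [  0  -6  18  |   2   0   1 ]
R2 <- (1/2)*R2:  [   0    1   -2  |    0  1/2    0 ]
R1 <- R1 - (2)*R2:  [    1     0     3  |  -1/2    -1     0 ]
R3 <- R3 - (-6)*R2:  [ 0  0  6  |  2  3  1 ]
R3 <- (1/6)*R3:  [   0    0    1  |  1/3  1/2  1/6 ]
R1 <- R1 - (3)*R3:  [    1     0     0  |  -3/2  -5/2  -1/2 ]
R2 <- R2 - (-2)*R3:  [   0    1    0  |  2/3  3/2  1/3 ]
Right block of [I | A^{-1}] is the inverse:
[ -3/2  -5/2  -1/2 ]
[  2/3   3/2   1/3 ]
[  1/3   1/2   1/6 ]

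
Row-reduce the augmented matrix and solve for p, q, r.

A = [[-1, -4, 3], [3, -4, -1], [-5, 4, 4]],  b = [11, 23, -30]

Forward elimination on [A|b]:
R2 <- R2 - (-3)*R1:  [   0  -16    8   56 ]
R3 <- R3 - (5)*R1:  [   0   24  -11  -85 ]
R3 <- R3 - (-3/2)*R2:  [  0   0   1  -1 ]
Row echelon form:
[ -1   -4  3  |  11 ]
[  0  -16  8  |  56 ]
[  0    0  1  |  -1 ]
Back-substitution:
r = (-1) / 1 = -1
q = (56 - (8)*(-1)) / -16 = -4
p = (11 - (-4)*(-4) - (3)*(-1)) / -1 = 2

(2, -4, -1)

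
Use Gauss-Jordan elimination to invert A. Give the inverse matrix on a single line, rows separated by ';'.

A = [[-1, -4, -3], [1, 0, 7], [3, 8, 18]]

Gauss-Jordan on [A | I]:
R1 <- (1/-1)*R1:  [  1   4   3  |  -1   0   0 ]
R2 <- R2 - (1)*R1:  [  0  -4   4  |   1   1   0 ]
R3 <- R3 - (3)*R1:  [  0  -4   9  |   3   0   1 ]
R2 <- (1/-4)*R2:  [    0     1    -1  |  -1/4  -1/4     0 ]
R1 <- R1 - (4)*R2:  [ 1  0  7  |  0  1  0 ]
R3 <- R3 - (-4)*R2:  [  0   0   5  |   2  -1   1 ]
R3 <- (1/5)*R3:  [    0     0     1  |   2/5  -1/5   1/5 ]
R1 <- R1 - (7)*R3:  [     1      0      0  |  -14/5   12/5   -7/5 ]
R2 <- R2 - (-1)*R3:  [     0      1      0  |   3/20  -9/20    1/5 ]
Right block of [I | A^{-1}] is the inverse:
[ -14/5   12/5  -7/5 ]
[  3/20  -9/20   1/5 ]
[   2/5   -1/5   1/5 ]

inverse = [-14/5 12/5 -7/5; 3/20 -9/20 1/5; 2/5 -1/5 1/5]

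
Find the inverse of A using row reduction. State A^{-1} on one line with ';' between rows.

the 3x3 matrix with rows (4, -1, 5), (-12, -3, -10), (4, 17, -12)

inverse = [103/24 73/48 25/48; -23/6 -17/12 -5/12; -4 -3/2 -1/2]

Gauss-Jordan on [A | I]:
R1 <- (1/4)*R1:  [    1  -1/4   5/4  |   1/4     0     0 ]
R2 <- R2 - (-12)*R1:  [  0  -6   5  |   3   1   0 ]
R3 <- R3 - (4)*R1:  [   0   18  -17  |   -1    0    1 ]
R2 <- (1/-6)*R2:  [    0     1  -5/6  |  -1/2  -1/6     0 ]
R1 <- R1 - (-1/4)*R2:  [     1      0  25/24  |    1/8  -1/24      0 ]
R3 <- R3 - (18)*R2:  [  0   0  -2  |   8   3   1 ]
R3 <- (1/-2)*R3:  [    0     0     1  |    -4  -3/2  -1/2 ]
R1 <- R1 - (25/24)*R3:  [      1       0       0  |  103/24   73/48   25/48 ]
R2 <- R2 - (-5/6)*R3:  [      0       1       0  |   -23/6  -17/12   -5/12 ]
Right block of [I | A^{-1}] is the inverse:
[ 103/24   73/48  25/48 ]
[  -23/6  -17/12  -5/12 ]
[     -4    -3/2   -1/2 ]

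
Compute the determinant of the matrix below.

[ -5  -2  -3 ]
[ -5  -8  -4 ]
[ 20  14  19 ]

Forward elimination:
R2 <- R2 - (1)*R1:  [  0  -6  -1 ]
R3 <- R3 - (-4)*R1:  [ 0  6  7 ]
R3 <- R3 - (-1)*R2:  [ 0  0  6 ]
Upper-triangular form:
[ -5  -2  -3 ]
[  0  -6  -1 ]
[  0   0   6 ]
det(A) = (-1)^0 * (-5) * (-6) * (6) = 180  (0 row swaps -> sign +1)

det(A) = 180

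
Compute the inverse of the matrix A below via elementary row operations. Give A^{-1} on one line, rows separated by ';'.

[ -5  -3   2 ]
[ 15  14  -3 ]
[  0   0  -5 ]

Gauss-Jordan on [A | I]:
R1 <- (1/-5)*R1:  [    1   3/5  -2/5  |  -1/5     0     0 ]
R2 <- R2 - (15)*R1:  [ 0  5  3  |  3  1  0 ]
R2 <- (1/5)*R2:  [   0    1  3/5  |  3/5  1/5    0 ]
R1 <- R1 - (3/5)*R2:  [      1       0  -19/25  |  -14/25   -3/25       0 ]
R3 <- (1/-5)*R3:  [    0     0     1  |     0     0  -1/5 ]
R1 <- R1 - (-19/25)*R3:  [       1        0        0  |   -14/25    -3/25  -19/125 ]
R2 <- R2 - (3/5)*R3:  [    0     1     0  |   3/5   1/5  3/25 ]
Right block of [I | A^{-1}] is the inverse:
[ -14/25  -3/25  -19/125 ]
[    3/5    1/5     3/25 ]
[      0      0     -1/5 ]

inverse = [-14/25 -3/25 -19/125; 3/5 1/5 3/25; 0 0 -1/5]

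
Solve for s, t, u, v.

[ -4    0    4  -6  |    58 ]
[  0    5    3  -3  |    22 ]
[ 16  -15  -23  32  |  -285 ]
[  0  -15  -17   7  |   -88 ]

Forward elimination on [A|b]:
R3 <- R3 - (-4)*R1:  [   0  -15   -7    8  -53 ]
R3 <- R3 - (-3)*R2:  [  0   0   2  -1  13 ]
R4 <- R4 - (-3)*R2:  [   0    0   -8   -2  -22 ]
R4 <- R4 - (-4)*R3:  [  0   0   0  -6  30 ]
Row echelon form:
[ -4  0  4  -6  |  58 ]
[  0  5  3  -3  |  22 ]
[  0  0  2  -1  |  13 ]
[  0  0  0  -6  |  30 ]
Back-substitution:
v = (30) / -6 = -5
u = (13 - (-1)*(-5)) / 2 = 4
t = (22 - (3)*(4) - (-3)*(-5)) / 5 = -1
s = (58 - (4)*(4) - (-6)*(-5)) / -4 = -3

(-3, -1, 4, -5)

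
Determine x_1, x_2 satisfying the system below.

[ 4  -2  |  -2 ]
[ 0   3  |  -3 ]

(-1, -1)

Forward elimination on [A|b]:
Row echelon form:
[ 4  -2  |  -2 ]
[ 0   3  |  -3 ]
Back-substitution:
x_2 = (-3) / 3 = -1
x_1 = (-2 - (-2)*(-1)) / 4 = -1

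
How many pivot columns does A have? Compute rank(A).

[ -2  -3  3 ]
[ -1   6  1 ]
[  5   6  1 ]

rank(A) = 3

Row reduction:
R2 <- R2 - (1/2)*R1:  [    0  15/2  -1/2 ]
R3 <- R3 - (-5/2)*R1:  [    0  -3/2  17/2 ]
R3 <- R3 - (-1/5)*R2:  [    0     0  42/5 ]
Row echelon form:
[ -2    -3     3 ]
[  0  15/2  -1/2 ]
[  0     0  42/5 ]
Nonzero rows / pivot columns: 3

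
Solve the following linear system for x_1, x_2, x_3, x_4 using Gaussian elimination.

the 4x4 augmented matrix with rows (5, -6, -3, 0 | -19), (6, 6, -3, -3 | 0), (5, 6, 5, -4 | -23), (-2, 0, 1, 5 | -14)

Forward elimination on [A|b]:
R2 <- R2 - (6/5)*R1:  [     0   66/5    3/5     -3  114/5 ]
R3 <- R3 - (1)*R1:  [  0  12   8  -4  -4 ]
R4 <- R4 - (-2/5)*R1:  [      0   -12/5    -1/5       5  -108/5 ]
R3 <- R3 - (10/11)*R2:  [       0        0    82/11   -14/11  -272/11 ]
R4 <- R4 - (-2/11)*R2:  [       0        0    -1/11    49/11  -192/11 ]
R4 <- R4 - (-1/82)*R3:  [       0        0        0   182/41  -728/41 ]
Row echelon form:
[ 5    -6     -3       0  |      -19 ]
[ 0  66/5    3/5      -3  |    114/5 ]
[ 0     0  82/11  -14/11  |  -272/11 ]
[ 0     0      0  182/41  |  -728/41 ]
Back-substitution:
x_4 = (-728/41) / (182/41) = -4
x_3 = (-272/11 - (-14/11)*(-4)) / (82/11) = -4
x_2 = (114/5 - (3/5)*(-4) - (-3)*(-4)) / (66/5) = 1
x_1 = (-19 - (-6)*(1) - (-3)*(-4)) / 5 = -5

(-5, 1, -4, -4)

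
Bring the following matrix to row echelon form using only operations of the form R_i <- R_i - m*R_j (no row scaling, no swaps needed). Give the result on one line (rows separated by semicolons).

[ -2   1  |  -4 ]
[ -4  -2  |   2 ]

REF = [-2 1 -4; 0 -4 10]

Forward elimination:
R2 <- R2 - (2)*R1:  [  0  -4  10 ]
Row echelon form:
[ -2   1  |  -4 ]
[  0  -4  |  10 ]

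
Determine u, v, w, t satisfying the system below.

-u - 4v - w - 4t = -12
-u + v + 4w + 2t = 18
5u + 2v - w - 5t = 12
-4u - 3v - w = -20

(3, 1, 5, 0)

Forward elimination on [A|b]:
R2 <- R2 - (1)*R1:  [  0   5   5   6  30 ]
R3 <- R3 - (-5)*R1:  [   0  -18   -6  -25  -48 ]
R4 <- R4 - (4)*R1:  [  0  13   3  16  28 ]
R3 <- R3 - (-18/5)*R2:  [     0      0     12  -17/5     60 ]
R4 <- R4 - (13/5)*R2:  [   0    0  -10  2/5  -50 ]
R4 <- R4 - (-5/6)*R3:  [      0       0       0  -73/30       0 ]
Row echelon form:
[ -1  -4  -1      -4  |  -12 ]
[  0   5   5       6  |   30 ]
[  0   0  12   -17/5  |   60 ]
[  0   0   0  -73/30  |    0 ]
Back-substitution:
t = (0) / (-73/30) = 0
w = (60 - (-17/5)*(0)) / 12 = 5
v = (30 - (5)*(5) - (6)*(0)) / 5 = 1
u = (-12 - (-4)*(1) - (-1)*(5) - (-4)*(0)) / -1 = 3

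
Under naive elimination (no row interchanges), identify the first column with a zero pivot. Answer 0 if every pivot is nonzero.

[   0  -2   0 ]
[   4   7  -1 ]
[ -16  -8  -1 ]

Naive forward elimination:
Pivot entry (1,1) is zero but row 2 has 4 in column 1 -> naive elimination stops; a row interchange (e.g. R1 <-> R2) would be required here.

first zero-pivot column = 1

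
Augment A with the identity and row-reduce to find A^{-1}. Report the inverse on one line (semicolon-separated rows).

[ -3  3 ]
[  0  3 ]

Gauss-Jordan on [A | I]:
R1 <- (1/-3)*R1:  [    1    -1  |  -1/3     0 ]
R2 <- (1/3)*R2:  [   0    1  |    0  1/3 ]
R1 <- R1 - (-1)*R2:  [    1     0  |  -1/3   1/3 ]
Right block of [I | A^{-1}] is the inverse:
[ -1/3  1/3 ]
[    0  1/3 ]

inverse = [-1/3 1/3; 0 1/3]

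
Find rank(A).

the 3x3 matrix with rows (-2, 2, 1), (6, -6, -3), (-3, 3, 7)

rank(A) = 2

Row reduction:
R2 <- R2 - (-3)*R1:  [ 0  0  0 ]
R3 <- R3 - (3/2)*R1:  [    0     0  11/2 ]
R2 <-> R3   (pivot in column 3 was zero)
[ -2  2     1 ]
[  0  0  11/2 ]
[  0  0     0 ]
Row echelon form:
[ -2  2     1 ]
[  0  0  11/2 ]
[  0  0     0 ]
Nonzero rows / pivot columns: 2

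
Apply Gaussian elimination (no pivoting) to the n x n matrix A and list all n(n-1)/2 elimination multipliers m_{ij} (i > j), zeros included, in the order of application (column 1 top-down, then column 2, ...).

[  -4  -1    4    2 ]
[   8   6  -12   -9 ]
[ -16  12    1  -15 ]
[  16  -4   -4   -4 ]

Forward elimination:
R2 <- R2 - (-2)*R1:  [  0   4  -4  -5 ]
R3 <- R3 - (4)*R1:  [   0   16  -15  -23 ]
R4 <- R4 - (-4)*R1:  [  0  -8  12   4 ]
R3 <- R3 - (4)*R2:  [  0   0   1  -3 ]
R4 <- R4 - (-2)*R2:  [  0   0   4  -6 ]
R4 <- R4 - (4)*R3:  [ 0  0  0  6 ]
Multipliers (in order of application): m_{21} = -2, m_{31} = 4, m_{41} = -4, m_{32} = 4, m_{42} = -2, m_{43} = 4

multipliers: -2, 4, -4, 4, -2, 4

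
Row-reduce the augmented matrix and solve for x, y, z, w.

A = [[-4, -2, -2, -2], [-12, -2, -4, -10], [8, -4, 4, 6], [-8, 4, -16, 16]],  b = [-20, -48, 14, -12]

(5, 3, -2, -1)

Forward elimination on [A|b]:
R2 <- R2 - (3)*R1:  [  0   4   2  -4  12 ]
R3 <- R3 - (-2)*R1:  [   0   -8    0    2  -26 ]
R4 <- R4 - (2)*R1:  [   0    8  -12   20   28 ]
R3 <- R3 - (-2)*R2:  [  0   0   4  -6  -2 ]
R4 <- R4 - (2)*R2:  [   0    0  -16   28    4 ]
R4 <- R4 - (-4)*R3:  [  0   0   0   4  -4 ]
Row echelon form:
[ -4  -2  -2  -2  |  -20 ]
[  0   4   2  -4  |   12 ]
[  0   0   4  -6  |   -2 ]
[  0   0   0   4  |   -4 ]
Back-substitution:
w = (-4) / 4 = -1
z = (-2 - (-6)*(-1)) / 4 = -2
y = (12 - (2)*(-2) - (-4)*(-1)) / 4 = 3
x = (-20 - (-2)*(3) - (-2)*(-2) - (-2)*(-1)) / -4 = 5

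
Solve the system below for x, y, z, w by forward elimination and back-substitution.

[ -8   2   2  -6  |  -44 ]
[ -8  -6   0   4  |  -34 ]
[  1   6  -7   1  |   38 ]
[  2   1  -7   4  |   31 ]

(3, 5, 0, 5)

Forward elimination on [A|b]:
R2 <- R2 - (1)*R1:  [  0  -8  -2  10  10 ]
R3 <- R3 - (-1/8)*R1:  [     0   25/4  -27/4    1/4   65/2 ]
R4 <- R4 - (-1/4)*R1:  [     0    3/2  -13/2    5/2     20 ]
R3 <- R3 - (-25/32)*R2:  [       0        0  -133/16   129/16   645/16 ]
R4 <- R4 - (-3/16)*R2:  [     0      0  -55/8   35/8  175/8 ]
R4 <- R4 - (110/133)*R3:  [         0          0          0   -305/133  -1525/133 ]
Row echelon form:
[ -8   2        2        -6  |        -44 ]
[  0  -8       -2        10  |         10 ]
[  0   0  -133/16    129/16  |     645/16 ]
[  0   0        0  -305/133  |  -1525/133 ]
Back-substitution:
w = (-1525/133) / (-305/133) = 5
z = (645/16 - (129/16)*(5)) / (-133/16) = 0
y = (10 - (-2)*(0) - (10)*(5)) / -8 = 5
x = (-44 - (2)*(5) - (2)*(0) - (-6)*(5)) / -8 = 3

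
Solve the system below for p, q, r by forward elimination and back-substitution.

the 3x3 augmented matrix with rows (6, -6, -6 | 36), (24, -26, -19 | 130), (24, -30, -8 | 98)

(-1, -3, -4)

Forward elimination on [A|b]:
R2 <- R2 - (4)*R1:  [   0   -2    5  -14 ]
R3 <- R3 - (4)*R1:  [   0   -6   16  -46 ]
R3 <- R3 - (3)*R2:  [  0   0   1  -4 ]
Row echelon form:
[ 6  -6  -6  |   36 ]
[ 0  -2   5  |  -14 ]
[ 0   0   1  |   -4 ]
Back-substitution:
r = (-4) / 1 = -4
q = (-14 - (5)*(-4)) / -2 = -3
p = (36 - (-6)*(-3) - (-6)*(-4)) / 6 = -1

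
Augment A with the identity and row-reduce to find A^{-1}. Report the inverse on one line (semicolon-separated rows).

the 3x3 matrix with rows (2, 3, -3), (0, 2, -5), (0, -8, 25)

Gauss-Jordan on [A | I]:
R1 <- (1/2)*R1:  [    1   3/2  -3/2  |   1/2     0     0 ]
R2 <- (1/2)*R2:  [    0     1  -5/2  |     0   1/2     0 ]
R1 <- R1 - (3/2)*R2:  [    1     0   9/4  |   1/2  -3/4     0 ]
R3 <- R3 - (-8)*R2:  [ 0  0  5  |  0  4  1 ]
R3 <- (1/5)*R3:  [   0    0    1  |    0  4/5  1/5 ]
R1 <- R1 - (9/4)*R3:  [      1       0       0  |     1/2  -51/20   -9/20 ]
R2 <- R2 - (-5/2)*R3:  [   0    1    0  |    0  5/2  1/2 ]
Right block of [I | A^{-1}] is the inverse:
[ 1/2  -51/20  -9/20 ]
[   0     5/2    1/2 ]
[   0     4/5    1/5 ]

inverse = [1/2 -51/20 -9/20; 0 5/2 1/2; 0 4/5 1/5]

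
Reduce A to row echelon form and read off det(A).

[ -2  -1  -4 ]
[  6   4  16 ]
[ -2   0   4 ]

det(A) = -8

Forward elimination:
R2 <- R2 - (-3)*R1:  [ 0  1  4 ]
R3 <- R3 - (1)*R1:  [ 0  1  8 ]
R3 <- R3 - (1)*R2:  [ 0  0  4 ]
Upper-triangular form:
[ -2  -1  -4 ]
[  0   1   4 ]
[  0   0   4 ]
det(A) = (-1)^0 * (-2) * (1) * (4) = -8  (0 row swaps -> sign +1)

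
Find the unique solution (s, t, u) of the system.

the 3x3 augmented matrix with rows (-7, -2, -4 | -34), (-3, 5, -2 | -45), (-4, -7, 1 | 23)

(4, -5, 4)

Forward elimination on [A|b]:
R2 <- R2 - (3/7)*R1:  [      0    41/7    -2/7  -213/7 ]
R3 <- R3 - (4/7)*R1:  [     0  -41/7   23/7  297/7 ]
R3 <- R3 - (-1)*R2:  [  0   0   3  12 ]
Row echelon form:
[ -7    -2    -4  |     -34 ]
[  0  41/7  -2/7  |  -213/7 ]
[  0     0     3  |      12 ]
Back-substitution:
u = (12) / 3 = 4
t = (-213/7 - (-2/7)*(4)) / (41/7) = -5
s = (-34 - (-2)*(-5) - (-4)*(4)) / -7 = 4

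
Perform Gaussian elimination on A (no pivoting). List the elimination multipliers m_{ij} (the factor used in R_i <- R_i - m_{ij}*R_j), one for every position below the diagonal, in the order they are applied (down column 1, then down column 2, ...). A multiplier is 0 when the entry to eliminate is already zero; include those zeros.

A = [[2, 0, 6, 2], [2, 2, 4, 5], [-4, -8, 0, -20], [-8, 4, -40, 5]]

Forward elimination:
R2 <- R2 - (1)*R1:  [  0   2  -2   3 ]
R3 <- R3 - (-2)*R1:  [   0   -8   12  -16 ]
R4 <- R4 - (-4)*R1:  [   0    4  -16   13 ]
R3 <- R3 - (-4)*R2:  [  0   0   4  -4 ]
R4 <- R4 - (2)*R2:  [   0    0  -12    7 ]
R4 <- R4 - (-3)*R3:  [  0   0   0  -5 ]
Multipliers (in order of application): m_{21} = 1, m_{31} = -2, m_{41} = -4, m_{32} = -4, m_{42} = 2, m_{43} = -3

multipliers: 1, -2, -4, -4, 2, -3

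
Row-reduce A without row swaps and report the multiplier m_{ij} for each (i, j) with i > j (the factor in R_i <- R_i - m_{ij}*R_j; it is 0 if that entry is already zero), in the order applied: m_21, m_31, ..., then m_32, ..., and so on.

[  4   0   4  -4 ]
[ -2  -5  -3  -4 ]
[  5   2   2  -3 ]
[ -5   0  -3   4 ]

multipliers: -1/2, 5/4, -5/4, -2/5, 0, -10/17

Forward elimination:
R2 <- R2 - (-1/2)*R1:  [  0  -5  -1  -6 ]
R3 <- R3 - (5/4)*R1:  [  0   2  -3   2 ]
R4 <- R4 - (-5/4)*R1:  [  0   0   2  -1 ]
R3 <- R3 - (-2/5)*R2:  [     0      0  -17/5   -2/5 ]
R4: entry in column 2 is already 0 -> m_{42} = 0 (no row operation needed)
R4 <- R4 - (-10/17)*R3:  [      0       0       0  -21/17 ]
Multipliers (in order of application): m_{21} = -1/2, m_{31} = 5/4, m_{41} = -5/4, m_{32} = -2/5, m_{42} = 0, m_{43} = -10/17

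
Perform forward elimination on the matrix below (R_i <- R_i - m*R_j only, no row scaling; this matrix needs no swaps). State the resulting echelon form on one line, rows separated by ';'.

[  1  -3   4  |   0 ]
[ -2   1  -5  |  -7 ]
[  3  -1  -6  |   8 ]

Forward elimination:
R2 <- R2 - (-2)*R1:  [  0  -5   3  -7 ]
R3 <- R3 - (3)*R1:  [   0    8  -18    8 ]
R3 <- R3 - (-8/5)*R2:  [     0      0  -66/5  -16/5 ]
Row echelon form:
[ 1  -3      4  |      0 ]
[ 0  -5      3  |     -7 ]
[ 0   0  -66/5  |  -16/5 ]

REF = [1 -3 4 0; 0 -5 3 -7; 0 0 -66/5 -16/5]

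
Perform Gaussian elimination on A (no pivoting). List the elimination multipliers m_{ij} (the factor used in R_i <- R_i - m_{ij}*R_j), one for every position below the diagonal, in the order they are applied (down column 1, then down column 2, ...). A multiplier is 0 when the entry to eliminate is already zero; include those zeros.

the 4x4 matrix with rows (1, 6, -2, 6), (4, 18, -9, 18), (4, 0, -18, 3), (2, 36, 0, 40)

Forward elimination:
R2 <- R2 - (4)*R1:  [  0  -6  -1  -6 ]
R3 <- R3 - (4)*R1:  [   0  -24  -10  -21 ]
R4 <- R4 - (2)*R1:  [  0  24   4  28 ]
R3 <- R3 - (4)*R2:  [  0   0  -6   3 ]
R4 <- R4 - (-4)*R2:  [ 0  0  0  4 ]
R4: entry in column 3 is already 0 -> m_{43} = 0 (no row operation needed)
Multipliers (in order of application): m_{21} = 4, m_{31} = 4, m_{41} = 2, m_{32} = 4, m_{42} = -4, m_{43} = 0

multipliers: 4, 4, 2, 4, -4, 0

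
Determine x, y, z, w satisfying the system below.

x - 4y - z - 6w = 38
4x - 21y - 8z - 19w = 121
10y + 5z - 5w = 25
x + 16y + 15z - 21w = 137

(4, -2, 4, -5)

Forward elimination on [A|b]:
R2 <- R2 - (4)*R1:  [   0   -5   -4    5  -31 ]
R4 <- R4 - (1)*R1:  [   0   20   16  -15   99 ]
R3 <- R3 - (-2)*R2:  [   0    0   -3    5  -37 ]
R4 <- R4 - (-4)*R2:  [   0    0    0    5  -25 ]
Row echelon form:
[ 1  -4  -1  -6  |   38 ]
[ 0  -5  -4   5  |  -31 ]
[ 0   0  -3   5  |  -37 ]
[ 0   0   0   5  |  -25 ]
Back-substitution:
w = (-25) / 5 = -5
z = (-37 - (5)*(-5)) / -3 = 4
y = (-31 - (-4)*(4) - (5)*(-5)) / -5 = -2
x = (38 - (-4)*(-2) - (-1)*(4) - (-6)*(-5)) / 1 = 4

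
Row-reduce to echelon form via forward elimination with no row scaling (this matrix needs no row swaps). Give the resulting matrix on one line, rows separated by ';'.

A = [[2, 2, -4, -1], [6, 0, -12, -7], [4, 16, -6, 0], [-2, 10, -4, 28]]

REF = [2 2 -4 -1; 0 -6 0 -4; 0 0 2 -6; 0 0 0 -5]

Forward elimination:
R2 <- R2 - (3)*R1:  [  0  -6   0  -4 ]
R3 <- R3 - (2)*R1:  [  0  12   2   2 ]
R4 <- R4 - (-1)*R1:  [  0  12  -8  27 ]
R3 <- R3 - (-2)*R2:  [  0   0   2  -6 ]
R4 <- R4 - (-2)*R2:  [  0   0  -8  19 ]
R4 <- R4 - (-4)*R3:  [  0   0   0  -5 ]
Row echelon form:
[ 2   2  -4  -1 ]
[ 0  -6   0  -4 ]
[ 0   0   2  -6 ]
[ 0   0   0  -5 ]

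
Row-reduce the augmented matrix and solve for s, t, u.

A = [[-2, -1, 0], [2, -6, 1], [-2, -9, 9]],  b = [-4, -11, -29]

(1, 2, -1)

Forward elimination on [A|b]:
R2 <- R2 - (-1)*R1:  [   0   -7    1  -15 ]
R3 <- R3 - (1)*R1:  [   0   -8    9  -25 ]
R3 <- R3 - (8/7)*R2:  [     0      0   55/7  -55/7 ]
Row echelon form:
[ -2  -1     0  |     -4 ]
[  0  -7     1  |    -15 ]
[  0   0  55/7  |  -55/7 ]
Back-substitution:
u = (-55/7) / (55/7) = -1
t = (-15 - (1)*(-1)) / -7 = 2
s = (-4 - (-1)*(2)) / -2 = 1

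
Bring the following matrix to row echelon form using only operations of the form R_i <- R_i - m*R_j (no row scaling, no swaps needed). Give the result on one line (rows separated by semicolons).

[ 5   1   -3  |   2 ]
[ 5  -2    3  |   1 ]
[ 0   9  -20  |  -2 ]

REF = [5 1 -3 2; 0 -3 6 -1; 0 0 -2 -5]

Forward elimination:
R2 <- R2 - (1)*R1:  [  0  -3   6  -1 ]
R3 <- R3 - (-3)*R2:  [  0   0  -2  -5 ]
Row echelon form:
[ 5   1  -3  |   2 ]
[ 0  -3   6  |  -1 ]
[ 0   0  -2  |  -5 ]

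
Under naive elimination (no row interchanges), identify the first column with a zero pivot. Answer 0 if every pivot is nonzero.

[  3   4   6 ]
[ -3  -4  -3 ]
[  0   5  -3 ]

first zero-pivot column = 2

Naive forward elimination:
R2 <- R2 - (-1)*R1:  [ 0  0  3 ]
Matrix at this point:
[ 3  4   6 ]
[ 0  0   3 ]
[ 0  5  -3 ]
Pivot entry (2,2) is zero but row 3 has 5 in column 2 -> naive elimination stops; a row interchange (e.g. R2 <-> R3) would be required here.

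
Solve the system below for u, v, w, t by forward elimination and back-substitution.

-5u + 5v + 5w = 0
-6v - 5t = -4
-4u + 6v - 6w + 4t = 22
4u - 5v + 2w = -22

Forward elimination on [A|b]:
R3 <- R3 - (4/5)*R1:  [   0    2  -10    4   22 ]
R4 <- R4 - (-4/5)*R1:  [   0   -1    6    0  -22 ]
R3 <- R3 - (-1/3)*R2:  [    0     0   -10   7/3  62/3 ]
R4 <- R4 - (1/6)*R2:  [     0      0      6    5/6  -64/3 ]
R4 <- R4 - (-3/5)*R3:  [       0        0        0    67/30  -134/15 ]
Row echelon form:
[ -5   5    5      0  |        0 ]
[  0  -6    0     -5  |       -4 ]
[  0   0  -10    7/3  |     62/3 ]
[  0   0    0  67/30  |  -134/15 ]
Back-substitution:
t = (-134/15) / (67/30) = -4
w = (62/3 - (7/3)*(-4)) / -10 = -3
v = (-4 - (-5)*(-4)) / -6 = 4
u = (0 - (5)*(4) - (5)*(-3)) / -5 = 1

(1, 4, -3, -4)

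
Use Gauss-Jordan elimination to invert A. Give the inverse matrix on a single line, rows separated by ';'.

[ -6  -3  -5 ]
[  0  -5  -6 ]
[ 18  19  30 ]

Gauss-Jordan on [A | I]:
R1 <- (1/-6)*R1:  [    1   1/2   5/6  |  -1/6     0     0 ]
R3 <- R3 - (18)*R1:  [  0  10  15  |   3   0   1 ]
R2 <- (1/-5)*R2:  [    0     1   6/5  |     0  -1/5     0 ]
R1 <- R1 - (1/2)*R2:  [    1     0  7/30  |  -1/6  1/10     0 ]
R3 <- R3 - (10)*R2:  [ 0  0  3  |  3  2  1 ]
R3 <- (1/3)*R3:  [   0    0    1  |    1  2/3  1/3 ]
R1 <- R1 - (7/30)*R3:  [     1      0      0  |   -2/5  -1/18  -7/90 ]
R2 <- R2 - (6/5)*R3:  [    0     1     0  |  -6/5    -1  -2/5 ]
Right block of [I | A^{-1}] is the inverse:
[ -2/5  -1/18  -7/90 ]
[ -6/5     -1   -2/5 ]
[    1    2/3    1/3 ]

inverse = [-2/5 -1/18 -7/90; -6/5 -1 -2/5; 1 2/3 1/3]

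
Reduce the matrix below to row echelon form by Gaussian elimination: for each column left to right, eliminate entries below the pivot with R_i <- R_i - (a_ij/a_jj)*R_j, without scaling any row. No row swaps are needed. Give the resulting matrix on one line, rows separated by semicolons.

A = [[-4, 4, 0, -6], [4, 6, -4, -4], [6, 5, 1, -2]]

REF = [-4 4 0 -6; 0 10 -4 -10; 0 0 27/5 0]

Forward elimination:
R2 <- R2 - (-1)*R1:  [   0   10   -4  -10 ]
R3 <- R3 - (-3/2)*R1:  [   0   11    1  -11 ]
R3 <- R3 - (11/10)*R2:  [    0     0  27/5     0 ]
Row echelon form:
[ -4   4     0   -6 ]
[  0  10    -4  -10 ]
[  0   0  27/5    0 ]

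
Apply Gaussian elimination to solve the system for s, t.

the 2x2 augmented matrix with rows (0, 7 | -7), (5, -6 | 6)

Forward elimination on [A|b]:
R1 <-> R2   (pivot in column 1 was zero)
[ 5  -6   6 ]
[ 0   7  -7 ]
Row echelon form:
[ 5  -6  |   6 ]
[ 0   7  |  -7 ]
Back-substitution:
t = (-7) / 7 = -1
s = (6 - (-6)*(-1)) / 5 = 0

(0, -1)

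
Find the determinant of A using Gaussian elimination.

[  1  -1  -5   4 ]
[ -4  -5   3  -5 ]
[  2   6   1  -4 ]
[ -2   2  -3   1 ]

Forward elimination:
R2 <- R2 - (-4)*R1:  [   0   -9  -17   11 ]
R3 <- R3 - (2)*R1:  [   0    8   11  -12 ]
R4 <- R4 - (-2)*R1:  [   0    0  -13    9 ]
R3 <- R3 - (-8/9)*R2:  [     0      0  -37/9  -20/9 ]
R4 <- R4 - (117/37)*R3:  [      0       0       0  593/37 ]
Upper-triangular form:
[ 1  -1     -5       4 ]
[ 0  -9    -17      11 ]
[ 0   0  -37/9   -20/9 ]
[ 0   0      0  593/37 ]
det(A) = (-1)^0 * (1) * (-9) * (-37/9) * (593/37) = 593  (0 row swaps -> sign +1)

det(A) = 593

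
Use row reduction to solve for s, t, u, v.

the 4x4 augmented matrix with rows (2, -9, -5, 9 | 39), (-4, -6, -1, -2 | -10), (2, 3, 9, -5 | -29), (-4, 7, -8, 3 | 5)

(5, -1, -4, 0)

Forward elimination on [A|b]:
R2 <- R2 - (-2)*R1:  [   0  -24  -11   16   68 ]
R3 <- R3 - (1)*R1:  [   0   12   14  -14  -68 ]
R4 <- R4 - (-2)*R1:  [   0  -11  -18   21   83 ]
R3 <- R3 - (-1/2)*R2:  [    0     0  17/2    -6   -34 ]
R4 <- R4 - (11/24)*R2:  [       0        0  -311/24     41/3    311/6 ]
R4 <- R4 - (-311/204)*R3:  [       0        0        0  461/102        0 ]
Row echelon form:
[ 2   -9    -5        9  |   39 ]
[ 0  -24   -11       16  |   68 ]
[ 0    0  17/2       -6  |  -34 ]
[ 0    0     0  461/102  |    0 ]
Back-substitution:
v = (0) / (461/102) = 0
u = (-34 - (-6)*(0)) / (17/2) = -4
t = (68 - (-11)*(-4) - (16)*(0)) / -24 = -1
s = (39 - (-9)*(-1) - (-5)*(-4) - (9)*(0)) / 2 = 5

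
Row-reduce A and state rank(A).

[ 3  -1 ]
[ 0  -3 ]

Row reduction:
Row echelon form:
[ 3  -1 ]
[ 0  -3 ]
Nonzero rows / pivot columns: 2

rank(A) = 2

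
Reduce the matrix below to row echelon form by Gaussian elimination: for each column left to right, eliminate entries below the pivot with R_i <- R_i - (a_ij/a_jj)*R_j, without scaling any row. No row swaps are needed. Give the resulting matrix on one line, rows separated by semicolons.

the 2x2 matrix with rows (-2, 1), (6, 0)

REF = [-2 1; 0 3]

Forward elimination:
R2 <- R2 - (-3)*R1:  [ 0  3 ]
Row echelon form:
[ -2  1 ]
[  0  3 ]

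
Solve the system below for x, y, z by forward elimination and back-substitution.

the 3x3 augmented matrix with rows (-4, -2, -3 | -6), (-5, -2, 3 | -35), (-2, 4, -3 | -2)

(5, -1, -4)

Forward elimination on [A|b]:
R2 <- R2 - (5/4)*R1:  [     0    1/2   27/4  -55/2 ]
R3 <- R3 - (1/2)*R1:  [    0     5  -3/2     1 ]
R3 <- R3 - (10)*R2:  [   0    0  -69  276 ]
Row echelon form:
[ -4   -2    -3  |     -6 ]
[  0  1/2  27/4  |  -55/2 ]
[  0    0   -69  |    276 ]
Back-substitution:
z = (276) / -69 = -4
y = (-55/2 - (27/4)*(-4)) / (1/2) = -1
x = (-6 - (-2)*(-1) - (-3)*(-4)) / -4 = 5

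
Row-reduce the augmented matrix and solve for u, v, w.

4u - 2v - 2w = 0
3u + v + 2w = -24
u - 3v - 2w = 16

Forward elimination on [A|b]:
R2 <- R2 - (3/4)*R1:  [   0  5/2  7/2  -24 ]
R3 <- R3 - (1/4)*R1:  [    0  -5/2  -3/2    16 ]
R3 <- R3 - (-1)*R2:  [  0   0   2  -8 ]
Row echelon form:
[ 4   -2   -2  |    0 ]
[ 0  5/2  7/2  |  -24 ]
[ 0    0    2  |   -8 ]
Back-substitution:
w = (-8) / 2 = -4
v = (-24 - (7/2)*(-4)) / (5/2) = -4
u = (0 - (-2)*(-4) - (-2)*(-4)) / 4 = -4

(-4, -4, -4)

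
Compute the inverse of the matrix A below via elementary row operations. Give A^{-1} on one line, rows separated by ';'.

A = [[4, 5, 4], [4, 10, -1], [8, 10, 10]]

Gauss-Jordan on [A | I]:
R1 <- (1/4)*R1:  [   1  5/4    1  |  1/4    0    0 ]
R2 <- R2 - (4)*R1:  [  0   5  -5  |  -1   1   0 ]
R3 <- R3 - (8)*R1:  [  0   0   2  |  -2   0   1 ]
R2 <- (1/5)*R2:  [    0     1    -1  |  -1/5   1/5     0 ]
R1 <- R1 - (5/4)*R2:  [    1     0   9/4  |   1/2  -1/4     0 ]
R3 <- (1/2)*R3:  [   0    0    1  |   -1    0  1/2 ]
R1 <- R1 - (9/4)*R3:  [    1     0     0  |  11/4  -1/4  -9/8 ]
R2 <- R2 - (-1)*R3:  [    0     1     0  |  -6/5   1/5   1/2 ]
Right block of [I | A^{-1}] is the inverse:
[ 11/4  -1/4  -9/8 ]
[ -6/5   1/5   1/2 ]
[   -1     0   1/2 ]

inverse = [11/4 -1/4 -9/8; -6/5 1/5 1/2; -1 0 1/2]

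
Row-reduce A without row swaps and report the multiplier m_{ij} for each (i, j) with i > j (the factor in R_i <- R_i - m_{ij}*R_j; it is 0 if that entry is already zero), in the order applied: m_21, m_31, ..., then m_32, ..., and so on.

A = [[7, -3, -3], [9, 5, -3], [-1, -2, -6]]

multipliers: 9/7, -1/7, -17/62

Forward elimination:
R2 <- R2 - (9/7)*R1:  [    0  62/7   6/7 ]
R3 <- R3 - (-1/7)*R1:  [     0  -17/7  -45/7 ]
R3 <- R3 - (-17/62)*R2:  [       0        0  -192/31 ]
Multipliers (in order of application): m_{21} = 9/7, m_{31} = -1/7, m_{32} = -17/62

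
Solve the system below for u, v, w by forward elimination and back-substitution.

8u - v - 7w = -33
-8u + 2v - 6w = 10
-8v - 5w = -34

Forward elimination on [A|b]:
R2 <- R2 - (-1)*R1:  [   0    1  -13  -23 ]
R3 <- R3 - (-8)*R2:  [    0     0  -109  -218 ]
Row echelon form:
[ 8  -1    -7  |   -33 ]
[ 0   1   -13  |   -23 ]
[ 0   0  -109  |  -218 ]
Back-substitution:
w = (-218) / -109 = 2
v = (-23 - (-13)*(2)) / 1 = 3
u = (-33 - (-1)*(3) - (-7)*(2)) / 8 = -2

(-2, 3, 2)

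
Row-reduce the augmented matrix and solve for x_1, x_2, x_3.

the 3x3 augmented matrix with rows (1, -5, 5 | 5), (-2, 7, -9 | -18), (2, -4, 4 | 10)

Forward elimination on [A|b]:
R2 <- R2 - (-2)*R1:  [  0  -3   1  -8 ]
R3 <- R3 - (2)*R1:  [  0   6  -6   0 ]
R3 <- R3 - (-2)*R2:  [   0    0   -4  -16 ]
Row echelon form:
[ 1  -5   5  |    5 ]
[ 0  -3   1  |   -8 ]
[ 0   0  -4  |  -16 ]
Back-substitution:
x_3 = (-16) / -4 = 4
x_2 = (-8 - (1)*(4)) / -3 = 4
x_1 = (5 - (-5)*(4) - (5)*(4)) / 1 = 5

(5, 4, 4)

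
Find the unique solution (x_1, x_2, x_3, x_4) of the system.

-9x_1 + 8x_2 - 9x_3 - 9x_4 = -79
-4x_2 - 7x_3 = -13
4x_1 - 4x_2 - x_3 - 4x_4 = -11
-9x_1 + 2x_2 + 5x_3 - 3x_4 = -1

(0, -2, 3, 4)

Forward elimination on [A|b]:
R3 <- R3 - (-4/9)*R1:  [      0    -4/9      -5      -8  -415/9 ]
R4 <- R4 - (1)*R1:  [  0  -6  14   6  78 ]
R3 <- R3 - (1/9)*R2:  [      0       0   -38/9      -8  -134/3 ]
R4 <- R4 - (3/2)*R2:  [     0      0   49/2      6  195/2 ]
R4 <- R4 - (-441/76)*R3:  [        0         0         0   -768/19  -3072/19 ]
Row echelon form:
[ -9   8     -9       -9  |       -79 ]
[  0  -4     -7        0  |       -13 ]
[  0   0  -38/9       -8  |    -134/3 ]
[  0   0      0  -768/19  |  -3072/19 ]
Back-substitution:
x_4 = (-3072/19) / (-768/19) = 4
x_3 = (-134/3 - (-8)*(4)) / (-38/9) = 3
x_2 = (-13 - (-7)*(3)) / -4 = -2
x_1 = (-79 - (8)*(-2) - (-9)*(3) - (-9)*(4)) / -9 = 0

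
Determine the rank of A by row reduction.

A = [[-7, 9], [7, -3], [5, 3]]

Row reduction:
R2 <- R2 - (-1)*R1:  [ 0  6 ]
R3 <- R3 - (-5/7)*R1:  [    0  66/7 ]
R3 <- R3 - (11/7)*R2:  [ 0  0 ]
Row echelon form:
[ -7  9 ]
[  0  6 ]
[  0  0 ]
Nonzero rows / pivot columns: 2

rank(A) = 2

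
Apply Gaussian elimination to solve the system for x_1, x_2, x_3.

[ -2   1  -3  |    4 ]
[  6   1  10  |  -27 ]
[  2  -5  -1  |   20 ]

(1, -3, -3)

Forward elimination on [A|b]:
R2 <- R2 - (-3)*R1:  [   0    4    1  -15 ]
R3 <- R3 - (-1)*R1:  [  0  -4  -4  24 ]
R3 <- R3 - (-1)*R2:  [  0   0  -3   9 ]
Row echelon form:
[ -2  1  -3  |    4 ]
[  0  4   1  |  -15 ]
[  0  0  -3  |    9 ]
Back-substitution:
x_3 = (9) / -3 = -3
x_2 = (-15 - (1)*(-3)) / 4 = -3
x_1 = (4 - (1)*(-3) - (-3)*(-3)) / -2 = 1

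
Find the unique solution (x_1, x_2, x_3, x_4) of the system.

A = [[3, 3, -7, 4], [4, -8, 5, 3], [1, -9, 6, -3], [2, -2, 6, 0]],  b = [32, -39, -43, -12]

(5, 5, -2, -3)

Forward elimination on [A|b]:
R2 <- R2 - (4/3)*R1:  [      0     -12    43/3    -7/3  -245/3 ]
R3 <- R3 - (1/3)*R1:  [      0     -10    25/3   -13/3  -161/3 ]
R4 <- R4 - (2/3)*R1:  [      0      -4    32/3    -8/3  -100/3 ]
R3 <- R3 - (5/6)*R2:  [      0       0  -65/18  -43/18  259/18 ]
R4 <- R4 - (1/3)*R2:  [     0      0   53/9  -17/9  -55/9 ]
R4 <- R4 - (-106/65)*R3:  [       0        0        0  -376/65  1128/65 ]
Row echelon form:
[ 3    3      -7        4  |       32 ]
[ 0  -12    43/3     -7/3  |   -245/3 ]
[ 0    0  -65/18   -43/18  |   259/18 ]
[ 0    0       0  -376/65  |  1128/65 ]
Back-substitution:
x_4 = (1128/65) / (-376/65) = -3
x_3 = (259/18 - (-43/18)*(-3)) / (-65/18) = -2
x_2 = (-245/3 - (43/3)*(-2) - (-7/3)*(-3)) / -12 = 5
x_1 = (32 - (3)*(5) - (-7)*(-2) - (4)*(-3)) / 3 = 5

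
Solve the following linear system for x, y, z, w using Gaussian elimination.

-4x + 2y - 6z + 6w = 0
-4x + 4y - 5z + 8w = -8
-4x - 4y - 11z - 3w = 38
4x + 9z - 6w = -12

(3, 0, -4, -2)

Forward elimination on [A|b]:
R2 <- R2 - (1)*R1:  [  0   2   1   2  -8 ]
R3 <- R3 - (1)*R1:  [  0  -6  -5  -9  38 ]
R4 <- R4 - (-1)*R1:  [   0    2    3    0  -12 ]
R3 <- R3 - (-3)*R2:  [  0   0  -2  -3  14 ]
R4 <- R4 - (1)*R2:  [  0   0   2  -2  -4 ]
R4 <- R4 - (-1)*R3:  [  0   0   0  -5  10 ]
Row echelon form:
[ -4  2  -6   6  |   0 ]
[  0  2   1   2  |  -8 ]
[  0  0  -2  -3  |  14 ]
[  0  0   0  -5  |  10 ]
Back-substitution:
w = (10) / -5 = -2
z = (14 - (-3)*(-2)) / -2 = -4
y = (-8 - (1)*(-4) - (2)*(-2)) / 2 = 0
x = (0 - (2)*(0) - (-6)*(-4) - (6)*(-2)) / -4 = 3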